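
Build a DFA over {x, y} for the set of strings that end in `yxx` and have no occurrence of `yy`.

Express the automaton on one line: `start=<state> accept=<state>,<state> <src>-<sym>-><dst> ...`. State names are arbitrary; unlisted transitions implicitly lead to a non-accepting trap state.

Run two small machines in parallel and take their product. The first has 4 states tracking how much of the suffix `yxx` has currently been matched; the second has 3 states tracking partial matches of the forbidden pattern `yy`. A product state is a pair (one from each), accepting exactly when both do.
An 8-state machine:
       x  y 
>  A   A  B 
   B   C  D 
   C   E  B 
   D   F  D 
 * E   A  B 
   F   G  D 
   G   H  D 
   H   H  D 
(> = start, * = accepting)

start=A accept=E A-x->A A-y->B B-x->C B-y->D C-x->E C-y->B D-x->F D-y->D E-x->A E-y->B F-x->G F-y->D G-x->H G-y->D H-x->H H-y->D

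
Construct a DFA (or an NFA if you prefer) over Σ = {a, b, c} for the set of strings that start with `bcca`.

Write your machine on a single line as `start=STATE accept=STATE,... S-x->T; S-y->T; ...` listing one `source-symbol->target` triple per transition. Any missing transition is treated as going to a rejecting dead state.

start=q0; accept=q4; q0-a->q5; q0-b->q1; q0-c->q5; q1-a->q5; q1-b->q5; q1-c->q2; q2-a->q5; q2-b->q5; q2-c->q3; q3-a->q4; q3-b->q5; q3-c->q5; q4-a->q4; q4-b->q4; q4-c->q4; q5-a->q5; q5-b->q5; q5-c->q5

Walk along `bcca` while the input agrees: from q0 take `b` to q1, and so on. Any deviation drops to the rejecting sink q5. Once q4 is reached the prefix is confirmed and every continuation is accepted.
6 states suffice.
        a   b   c  
>  q0   q5  q1  q5 
   q1   q5  q5  q2 
   q2   q5  q5  q3 
   q3   q4  q5  q5 
 * q4   q4  q4  q4 
   q5   q5  q5  q5 
(> = start, * = accepting)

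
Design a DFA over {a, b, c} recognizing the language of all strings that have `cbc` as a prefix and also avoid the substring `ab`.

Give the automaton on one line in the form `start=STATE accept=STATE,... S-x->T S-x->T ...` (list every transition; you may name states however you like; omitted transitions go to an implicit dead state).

Build one automaton per condition and run them in lockstep. One (5 states) tracks whether the input so far still matches the prefix `cbc`; the other (3 states) tracks partial matches of the forbidden pattern `ab`. Each combined state is a pair, one component from each; accept when both components accept. Equivalent product states are then merged.
        a   b   c  
>  q0   q1  q1  q2 
   q1   q1  q1  q1 
   q2   q1  q3  q1 
   q3   q1  q1  q4 
 * q4   q5  q4  q4 
 * q5   q5  q1  q4 
(> = start, * = accepting)

start=q0 accept=q4,q5 q0-a->q1 q0-b->q1 q0-c->q2 q1-a->q1 q1-b->q1 q1-c->q1 q2-a->q1 q2-b->q3 q2-c->q1 q3-a->q1 q3-b->q1 q3-c->q4 q4-a->q5 q4-b->q4 q4-c->q4 q5-a->q5 q5-b->q1 q5-c->q4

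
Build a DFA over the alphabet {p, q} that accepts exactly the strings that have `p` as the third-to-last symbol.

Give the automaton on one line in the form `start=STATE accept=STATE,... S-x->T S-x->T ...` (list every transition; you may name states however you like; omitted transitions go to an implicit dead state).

start=S0 accept=S7,S8,S9,S10 S0-p->S1 S0-q->S2 S1-p->S3 S1-q->S4 S2-p->S5 S2-q->S6 S3-p->S7 S3-q->S8 S4-p->S9 S4-q->S10 S5-p->S11 S5-q->S12 S6-p->S13 S6-q->S14 S7-p->S7 S7-q->S8 S8-p->S9 S8-q->S10 S9-p->S11 S9-q->S12 S10-p->S13 S10-q->S14 S11-p->S7 S11-q->S8 S12-p->S9 S12-q->S10 S13-p->S11 S13-q->S12 S14-p->S13 S14-q->S14

A DFA must remember the last 3 symbols (since which symbol is third-to-last isn't known until the input ends). Use one state per possible window of the last ≤3 symbols; accept from those whose window starts with `p`.
          p    q  
>  S0     S1   S2 
   S1     S3   S4 
   S2     S5   S6 
   S3     S7   S8 
   S4     S9  S10 
   S5    S11  S12 
   S6    S13  S14 
 * S7     S7   S8 
 * S8     S9  S10 
 * S9    S11  S12 
 * S10   S13  S14 
   S11    S7   S8 
   S12    S9  S10 
   S13   S11  S12 
   S14   S13  S14 
(> = start, * = accepting)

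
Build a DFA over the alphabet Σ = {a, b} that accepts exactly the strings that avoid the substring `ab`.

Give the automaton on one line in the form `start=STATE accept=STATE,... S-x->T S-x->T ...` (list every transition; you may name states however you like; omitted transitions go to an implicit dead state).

Track partial matches of the forbidden pattern `ab`. State q2 is a dead state reached once `ab` has occurred; every other state accepts. q0 means no part of `ab` is currently matched.
With 3 states:
        a   b  
>* q0   q1  q0 
 * q1   q1  q2 
   q2   q2  q2 
(> = start, * = accepting)

start=q0 accept=q0,q1 q0-a->q1 q0-b->q0 q1-a->q1 q1-b->q2 q2-a->q2 q2-b->q2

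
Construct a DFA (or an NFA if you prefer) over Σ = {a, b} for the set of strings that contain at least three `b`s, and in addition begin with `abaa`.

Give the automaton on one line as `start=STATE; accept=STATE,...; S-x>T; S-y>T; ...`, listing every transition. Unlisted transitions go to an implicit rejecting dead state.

start=q0; accept=q7; q0-a>q1; q0-b>q2; q1-a>q2; q1-b>q3; q2-a>q2; q2-b>q2; q3-a>q4; q3-b>q2; q4-a>q5; q4-b>q2; q5-a>q5; q5-b>q6; q6-a>q6; q6-b>q7; q7-a>q7; q7-b>q7

Build one automaton per condition and run them in lockstep. The first has 5 states tracking the count of `b`s, saturating at 4; the second has 6 states tracking whether the input so far still matches the prefix `abaa`. A product state is a pair (one from each), accepting exactly when both do. Minimizing collapses redundant product states.
An 8-state machine:
        a   b  
>  q0   q1  q2 
   q1   q2  q3 
   q2   q2  q2 
   q3   q4  q2 
   q4   q5  q2 
   q5   q5  q6 
   q6   q6  q7 
 * q7   q7  q7 
(> = start, * = accepting)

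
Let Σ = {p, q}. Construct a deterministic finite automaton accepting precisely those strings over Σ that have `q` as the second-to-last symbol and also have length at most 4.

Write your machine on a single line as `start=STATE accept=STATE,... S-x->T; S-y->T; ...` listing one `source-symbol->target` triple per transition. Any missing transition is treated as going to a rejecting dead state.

Run two small machines in parallel and take their product. The first has 7 states tracking the last 2 symbols read; the second has 6 states tracking the input length, saturating at 5. A product state is a pair (one from each), accepting exactly when both do. Minimizing collapses redundant product states.
       p  q 
>  A   B  C 
   B   D  E 
   C   F  G 
   D   H  I 
   E   J  K 
 * F   H  I 
 * G   J  K 
   H   H  H 
   I   J  J 
 * J   H  H 
 * K   J  J 
(> = start, * = accepting)

start=A; accept=F,G,J,K; A-p->B; A-q->C; B-p->D; B-q->E; C-p->F; C-q->G; D-p->H; D-q->I; E-p->J; E-q->K; F-p->H; F-q->I; G-p->J; G-q->K; H-p->H; H-q->H; I-p->J; I-q->J; J-p->H; J-q->H; K-p->J; K-q->J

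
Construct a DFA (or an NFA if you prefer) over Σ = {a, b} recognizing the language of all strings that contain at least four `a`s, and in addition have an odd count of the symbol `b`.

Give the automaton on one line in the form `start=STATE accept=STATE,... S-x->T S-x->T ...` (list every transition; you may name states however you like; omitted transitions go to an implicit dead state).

start=S0 accept=S10,S11 S0-a->S1 S0-b->S2 S1-a->S3 S1-b->S4 S2-a->S4 S2-b->S0 S3-a->S5 S3-b->S6 S4-a->S6 S4-b->S1 S5-a->S7 S5-b->S8 S6-a->S8 S6-b->S3 S7-a->S9 S7-b->S10 S8-a->S10 S8-b->S5 S9-a->S9 S9-b->S11 S10-a->S11 S10-b->S7 S11-a->S11 S11-b->S9

Handle the two conditions separately and then intersect. One (6 states) tracks the count of `a`s, saturating at 5; the other (2 states) tracks the count of `b`s modulo 2. Each combined state is a pair, one component from each; accept when both components accept.
With 12 states:
          a    b  
>  S0     S1   S2 
   S1     S3   S4 
   S2     S4   S0 
   S3     S5   S6 
   S4     S6   S1 
   S5     S7   S8 
   S6     S8   S3 
   S7     S9  S10 
   S8    S10   S5 
   S9     S9  S11 
 * S10   S11   S7 
 * S11   S11   S9 
(> = start, * = accepting)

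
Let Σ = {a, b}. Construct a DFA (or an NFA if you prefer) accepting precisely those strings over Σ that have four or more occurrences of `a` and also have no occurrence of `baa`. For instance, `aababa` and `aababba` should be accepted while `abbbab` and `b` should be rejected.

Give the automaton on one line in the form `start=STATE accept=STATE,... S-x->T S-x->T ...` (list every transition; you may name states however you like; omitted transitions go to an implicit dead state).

start=S0 accept=S10,S14,S15,S16,S18,S19 S0-a->S1 S0-b->S2 S1-a->S3 S1-b->S4 S2-a->S5 S2-b->S2 S3-a->S6 S3-b->S7 S4-a->S8 S4-b->S4 S5-a->S9 S5-b->S4 S6-a->S10 S6-b->S11 S7-a->S12 S7-b->S7 S8-a->S13 S8-b->S7 S9-a->S13 S9-b->S9 S10-a->S14 S10-b->S15 S11-a->S16 S11-b->S11 S12-a->S17 S12-b->S11 S13-a->S17 S13-b->S13 S14-a->S14 S14-b->S18 S15-a->S19 S15-b->S15 S16-a->S20 S16-b->S15 S17-a->S20 S17-b->S17 S18-a->S19 S18-b->S18 S19-a->S20 S19-b->S18 S20-a->S20 S20-b->S20

Build one automaton per condition and run them in lockstep. One (6 states) tracks the count of `a`s, saturating at 5; the other (4 states) tracks partial matches of the forbidden pattern `baa`. Each combined state is a pair, one component from each; accept when both components accept.
          a    b  
>  S0     S1   S2 
   S1     S3   S4 
   S2     S5   S2 
   S3     S6   S7 
   S4     S8   S4 
   S5     S9   S4 
   S6    S10  S11 
   S7    S12   S7 
   S8    S13   S7 
   S9    S13   S9 
 * S10   S14  S15 
   S11   S16  S11 
   S12   S17  S11 
   S13   S17  S13 
 * S14   S14  S18 
 * S15   S19  S15 
 * S16   S20  S15 
   S17   S20  S17 
 * S18   S19  S18 
 * S19   S20  S18 
   S20   S20  S20 
(> = start, * = accepting)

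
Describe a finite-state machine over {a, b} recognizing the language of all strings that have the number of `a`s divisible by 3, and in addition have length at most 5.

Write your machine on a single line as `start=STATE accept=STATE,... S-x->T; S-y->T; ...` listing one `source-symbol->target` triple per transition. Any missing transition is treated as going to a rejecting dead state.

Build one automaton per condition and run them in lockstep. One (3 states) tracks the count of `a`s modulo 3; the other (7 states) tracks the input length, saturating at 6. Each combined state is a pair, one component from each; accept when both components accept. After merging equivalent states the machine shrinks.
A 13-state machine:
          a    b  
>* q0     q1   q2 
   q1     q3   q4 
 * q2     q4   q5 
   q3     q6   q7 
   q4     q7   q8 
 * q5     q8   q6 
 * q6     q9  q10 
   q7    q10  q11 
   q8    q11   q9 
   q9     q9   q9 
 * q10    q9  q12 
   q11   q12   q9 
 * q12    q9   q9 
(> = start, * = accepting)

start=q0; accept=q0,q2,q5,q6,q10,q12; q0-a->q1; q0-b->q2; q1-a->q3; q1-b->q4; q2-a->q4; q2-b->q5; q3-a->q6; q3-b->q7; q4-a->q7; q4-b->q8; q5-a->q8; q5-b->q6; q6-a->q9; q6-b->q10; q7-a->q10; q7-b->q11; q8-a->q11; q8-b->q9; q9-a->q9; q9-b->q9; q10-a->q9; q10-b->q12; q11-a->q12; q11-b->q9; q12-a->q9; q12-b->q9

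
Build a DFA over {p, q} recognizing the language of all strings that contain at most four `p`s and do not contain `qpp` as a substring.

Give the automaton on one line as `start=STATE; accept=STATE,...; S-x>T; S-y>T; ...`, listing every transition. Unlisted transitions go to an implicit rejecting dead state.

Handle the two conditions separately and then intersect. The first has 6 states tracking the count of `p`s, saturating at 5; the second has 4 states tracking partial matches of the forbidden pattern `qpp`. A product state is a pair (one from each), accepting exactly when both do. After merging equivalent states the machine shrinks.
          p    q  
>* S0     S1   S2 
 * S1     S3   S4 
 * S2     S5   S2 
 * S3     S6   S7 
 * S4     S8   S4 
 * S5     S9   S4 
 * S6    S10   S6 
 * S7    S11   S7 
 * S8     S9   S7 
   S9     S9   S9 
 * S10    S9  S10 
 * S11    S9   S6 
(> = start, * = accepting)

start=S0; accept=S0,S1,S2,S3,S4,S5,S6,S7,S8,S10,S11; S0-p>S1; S0-q>S2; S1-p>S3; S1-q>S4; S2-p>S5; S2-q>S2; S3-p>S6; S3-q>S7; S4-p>S8; S4-q>S4; S5-p>S9; S5-q>S4; S6-p>S10; S6-q>S6; S7-p>S11; S7-q>S7; S8-p>S9; S8-q>S7; S9-p>S9; S9-q>S9; S10-p>S9; S10-q>S10; S11-p>S9; S11-q>S6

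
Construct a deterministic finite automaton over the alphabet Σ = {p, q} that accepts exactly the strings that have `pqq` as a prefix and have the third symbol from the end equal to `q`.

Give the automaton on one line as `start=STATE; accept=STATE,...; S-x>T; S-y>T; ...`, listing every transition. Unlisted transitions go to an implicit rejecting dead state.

Build one automaton per condition and run them in lockstep. One (5 states) tracks whether the input so far still matches the prefix `pqq`; the other (15 states) tracks the last 3 symbols read. Each combined state is a pair, one component from each; accept when both components accept.
          p    q  
>  S0     S1   S2 
   S1     S3   S4 
   S2     S5   S6 
   S3     S7   S8 
   S4     S9  S10 
   S5    S11  S12 
   S6    S13  S14 
   S7     S7   S8 
   S8     S9  S15 
   S9    S11  S12 
   S10   S16  S17 
   S11    S7   S8 
   S12    S9  S15 
   S13   S11  S12 
   S14   S13  S14 
   S15   S13  S14 
 * S16   S18  S19 
 * S17   S16  S17 
 * S18   S20  S21 
 * S19   S22  S10 
   S20   S20  S21 
   S21   S22  S10 
   S22   S18  S19 
(> = start, * = accepting)

start=S0; accept=S16,S17,S18,S19; S0-p>S1; S0-q>S2; S1-p>S3; S1-q>S4; S2-p>S5; S2-q>S6; S3-p>S7; S3-q>S8; S4-p>S9; S4-q>S10; S5-p>S11; S5-q>S12; S6-p>S13; S6-q>S14; S7-p>S7; S7-q>S8; S8-p>S9; S8-q>S15; S9-p>S11; S9-q>S12; S10-p>S16; S10-q>S17; S11-p>S7; S11-q>S8; S12-p>S9; S12-q>S15; S13-p>S11; S13-q>S12; S14-p>S13; S14-q>S14; S15-p>S13; S15-q>S14; S16-p>S18; S16-q>S19; S17-p>S16; S17-q>S17; S18-p>S20; S18-q>S21; S19-p>S22; S19-q>S10; S20-p>S20; S20-q>S21; S21-p>S22; S21-q>S10; S22-p>S18; S22-q>S19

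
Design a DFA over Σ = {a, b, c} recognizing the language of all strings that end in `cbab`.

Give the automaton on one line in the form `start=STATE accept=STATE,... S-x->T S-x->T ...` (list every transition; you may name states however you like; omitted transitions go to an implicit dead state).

Let each state record the length of the longest suffix of the input read so far that is also a prefix of `cbab`. S1 means the last symbol is `c`; S2 means the last 2 symbols are `cb`; S3 means the last 3 symbols are `cba`; S4 means the last 4 symbols are `cbab`. Accept only at S4, where the string currently ends in `cbab`.
5 states suffice.
        a   b   c  
>  S0   S0  S0  S1 
   S1   S0  S2  S1 
   S2   S3  S0  S1 
   S3   S0  S4  S1 
 * S4   S0  S0  S1 
(> = start, * = accepting)

start=S0 accept=S4 S0-a->S0 S0-b->S0 S0-c->S1 S1-a->S0 S1-b->S2 S1-c->S1 S2-a->S3 S2-b->S0 S2-c->S1 S3-a->S0 S3-b->S4 S3-c->S1 S4-a->S0 S4-b->S0 S4-c->S1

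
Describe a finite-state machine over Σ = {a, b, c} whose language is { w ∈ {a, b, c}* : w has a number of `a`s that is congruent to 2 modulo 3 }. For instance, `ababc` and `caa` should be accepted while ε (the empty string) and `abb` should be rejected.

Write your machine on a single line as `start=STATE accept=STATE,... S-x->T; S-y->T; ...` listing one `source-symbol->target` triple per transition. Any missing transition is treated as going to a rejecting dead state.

Keep the running count of `a`s modulo 3: each `a` advances along the cycle S0 → S1 → S2 → S0 while other symbols loop. Accept at S2.
        a   b   c  
>  S0   S1  S0  S0 
   S1   S2  S1  S1 
 * S2   S0  S2  S2 
(> = start, * = accepting)

start=S0; accept=S2; S0-a->S1; S0-b->S0; S0-c->S0; S1-a->S2; S1-b->S1; S1-c->S1; S2-a->S0; S2-b->S2; S2-c->S2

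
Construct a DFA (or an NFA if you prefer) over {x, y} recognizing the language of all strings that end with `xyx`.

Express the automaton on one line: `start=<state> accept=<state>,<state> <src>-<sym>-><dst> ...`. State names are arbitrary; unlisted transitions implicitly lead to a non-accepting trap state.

start=S0 accept=S3 S0-x->S1 S0-y->S0 S1-x->S1 S1-y->S2 S2-x->S3 S2-y->S0 S3-x->S1 S3-y->S2

Remember how much of `xyx` the current input suffix matches. State S0 means no match yet; S1 means the last symbol is `x`; S2 means the last 2 symbols are `xy`; S3 means the last 3 symbols are `xyx`. Only S3 accepts. On a mismatch, fall back to the longest proper suffix that is still a prefix of `xyx`.
With 4 states:
        x   y  
>  S0   S1  S0 
   S1   S1  S2 
   S2   S3  S0 
 * S3   S1  S2 
(> = start, * = accepting)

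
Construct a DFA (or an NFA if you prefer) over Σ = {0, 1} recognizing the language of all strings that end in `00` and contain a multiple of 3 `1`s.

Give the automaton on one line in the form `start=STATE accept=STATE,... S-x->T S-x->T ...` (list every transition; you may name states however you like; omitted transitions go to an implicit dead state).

start=q0 accept=q3 q0-0->q1 q0-1->q2 q1-0->q3 q1-1->q2 q2-0->q4 q2-1->q5 q3-0->q3 q3-1->q2 q4-0->q6 q4-1->q5 q5-0->q7 q5-1->q0 q6-0->q6 q6-1->q5 q7-0->q8 q7-1->q0 q8-0->q8 q8-1->q0

Build one automaton per condition and run them in lockstep. One (3 states) tracks how much of the suffix `00` has currently been matched; the other (3 states) tracks the count of `1`s modulo 3. Each combined state is a pair, one component from each; accept when both components accept.
A 9-state machine:
        0   1  
>  q0   q1  q2 
   q1   q3  q2 
   q2   q4  q5 
 * q3   q3  q2 
   q4   q6  q5 
   q5   q7  q0 
   q6   q6  q5 
   q7   q8  q0 
   q8   q8  q0 
(> = start, * = accepting)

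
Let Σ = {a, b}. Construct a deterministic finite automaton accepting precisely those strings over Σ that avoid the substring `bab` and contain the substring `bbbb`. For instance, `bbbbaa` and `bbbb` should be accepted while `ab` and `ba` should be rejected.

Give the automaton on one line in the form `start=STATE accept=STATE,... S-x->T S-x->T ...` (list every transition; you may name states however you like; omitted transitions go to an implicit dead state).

start=q0 accept=q8,q10,q12 q0-a->q0 q0-b->q1 q1-a->q2 q1-b->q3 q2-a->q0 q2-b->q4 q3-a->q2 q3-b->q5 q4-a->q6 q4-b->q7 q5-a->q2 q5-b->q8 q6-a->q6 q6-b->q4 q7-a->q6 q7-b->q9 q8-a->q10 q8-b->q8 q9-a->q6 q9-b->q11 q10-a->q12 q10-b->q11 q11-a->q11 q11-b->q11 q12-a->q12 q12-b->q8

Handle the two conditions separately and then intersect. One (4 states) tracks partial matches of the forbidden pattern `bab`; the other (5 states) tracks whether and how much of `bbbb` has been seen. Each combined state is a pair, one component from each; accept when both components accept.
With 13 states:
          a    b  
>  q0     q0   q1 
   q1     q2   q3 
   q2     q0   q4 
   q3     q2   q5 
   q4     q6   q7 
   q5     q2   q8 
   q6     q6   q4 
   q7     q6   q9 
 * q8    q10   q8 
   q9     q6  q11 
 * q10   q12  q11 
   q11   q11  q11 
 * q12   q12   q8 
(> = start, * = accepting)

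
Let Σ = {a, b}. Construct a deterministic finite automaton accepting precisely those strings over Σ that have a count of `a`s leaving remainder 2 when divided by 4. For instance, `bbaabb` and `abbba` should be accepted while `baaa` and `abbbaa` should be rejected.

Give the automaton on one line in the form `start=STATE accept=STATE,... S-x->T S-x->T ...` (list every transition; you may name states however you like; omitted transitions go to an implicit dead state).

start=s0 accept=s2 s0-a->s1 s0-b->s0 s1-a->s2 s1-b->s1 s2-a->s3 s2-b->s2 s3-a->s0 s3-b->s3

Keep the running count of `a`s modulo 4: each `a` advances along the cycle s0 → s1 → s2 → s3 → s0 while other symbols loop. Accept at s2.
A 4-state machine:
        a   b  
>  s0   s1  s0 
   s1   s2  s1 
 * s2   s3  s2 
   s3   s0  s3 
(> = start, * = accepting)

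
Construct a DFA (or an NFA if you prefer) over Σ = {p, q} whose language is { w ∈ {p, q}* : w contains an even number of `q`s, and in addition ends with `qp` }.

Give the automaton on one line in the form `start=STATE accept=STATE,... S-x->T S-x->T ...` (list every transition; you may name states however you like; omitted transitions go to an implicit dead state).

start=S0 accept=S3 S0-p->S0 S0-q->S1 S1-p->S1 S1-q->S2 S2-p->S3 S2-q->S1 S3-p->S0 S3-q->S1

Handle the two conditions separately and then intersect. One (2 states) tracks the count of `q`s modulo 2; the other (3 states) tracks how much of the suffix `qp` has currently been matched. Each combined state is a pair, one component from each; accept when both components accept. Minimizing collapses redundant product states.
With 4 states:
        p   q  
>  S0   S0  S1 
   S1   S1  S2 
   S2   S3  S1 
 * S3   S0  S1 
(> = start, * = accepting)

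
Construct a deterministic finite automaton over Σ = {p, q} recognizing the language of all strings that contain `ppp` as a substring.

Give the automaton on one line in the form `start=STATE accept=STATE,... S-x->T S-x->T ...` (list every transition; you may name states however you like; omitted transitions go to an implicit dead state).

start=S0 accept=S3 S0-p->S1 S0-q->S0 S1-p->S2 S1-q->S0 S2-p->S3 S2-q->S0 S3-p->S3 S3-q->S3

States S0..S2 record the length of the longest prefix of `ppp` that matches the current input suffix. Reaching S3 means `ppp` has been seen, and we stay there forever. Accept from S3.
A 4-state machine:
        p   q  
>  S0   S1  S0 
   S1   S2  S0 
   S2   S3  S0 
 * S3   S3  S3 
(> = start, * = accepting)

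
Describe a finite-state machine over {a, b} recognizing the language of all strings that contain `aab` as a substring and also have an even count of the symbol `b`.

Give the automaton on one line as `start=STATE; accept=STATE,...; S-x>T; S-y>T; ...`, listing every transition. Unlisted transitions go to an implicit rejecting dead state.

start=q0; accept=q6; q0-a>q1; q0-b>q2; q1-a>q3; q1-b>q2; q2-a>q4; q2-b>q0; q3-a>q3; q3-b>q5; q4-a>q5; q4-b>q0; q5-a>q5; q5-b>q6; q6-a>q6; q6-b>q5

Build one automaton per condition and run them in lockstep. One (4 states) tracks whether and how much of `aab` has been seen; the other (2 states) tracks the count of `b`s modulo 2. Each combined state is a pair, one component from each; accept when both components accept. Equivalent product states are then merged.
A 7-state machine:
        a   b  
>  q0   q1  q2 
   q1   q3  q2 
   q2   q4  q0 
   q3   q3  q5 
   q4   q5  q0 
   q5   q5  q6 
 * q6   q6  q5 
(> = start, * = accepting)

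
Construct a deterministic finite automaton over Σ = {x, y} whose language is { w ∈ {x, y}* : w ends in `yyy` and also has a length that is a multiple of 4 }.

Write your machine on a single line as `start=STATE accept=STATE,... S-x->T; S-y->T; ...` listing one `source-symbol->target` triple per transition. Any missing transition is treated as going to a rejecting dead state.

start=A; accept=M; A-x->B; A-y->C; B-x->D; B-y->E; C-x->D; C-y->F; D-x->G; D-y->H; E-x->G; E-y->I; F-x->G; F-y->J; G-x->A; G-y->K; H-x->A; H-y->L; I-x->A; I-y->M; J-x->A; J-y->M; K-x->B; K-y->N; L-x->B; L-y->O; M-x->B; M-y->O; N-x->D; N-y->P; O-x->D; O-y->P; P-x->G; P-y->J

Run two small machines in parallel and take their product. One (4 states) tracks how much of the suffix `yyy` has currently been matched; the other (4 states) tracks the input length modulo 4. Each combined state is a pair, one component from each; accept when both components accept.
With 16 states:
       x  y 
>  A   B  C 
   B   D  E 
   C   D  F 
   D   G  H 
   E   G  I 
   F   G  J 
   G   A  K 
   H   A  L 
   I   A  M 
   J   A  M 
   K   B  N 
   L   B  O 
 * M   B  O 
   N   D  P 
   O   D  P 
   P   G  J 
(> = start, * = accepting)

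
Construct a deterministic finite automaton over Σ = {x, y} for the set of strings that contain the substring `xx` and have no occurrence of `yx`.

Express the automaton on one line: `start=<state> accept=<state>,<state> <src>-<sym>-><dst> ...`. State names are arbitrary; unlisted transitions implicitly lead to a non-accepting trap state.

start=A accept=D,F A-x->B A-y->C B-x->D B-y->C C-x->E C-y->C D-x->D D-y->F E-x->G E-y->H F-x->G F-y->F G-x->G G-y->G H-x->E H-y->H

Build one automaton per condition and run them in lockstep. One (3 states) tracks whether and how much of `xx` has been seen; the other (3 states) tracks partial matches of the forbidden pattern `yx`. Each combined state is a pair, one component from each; accept when both components accept.
An 8-state machine:
       x  y 
>  A   B  C 
   B   D  C 
   C   E  C 
 * D   D  F 
   E   G  H 
 * F   G  F 
   G   G  G 
   H   E  H 
(> = start, * = accepting)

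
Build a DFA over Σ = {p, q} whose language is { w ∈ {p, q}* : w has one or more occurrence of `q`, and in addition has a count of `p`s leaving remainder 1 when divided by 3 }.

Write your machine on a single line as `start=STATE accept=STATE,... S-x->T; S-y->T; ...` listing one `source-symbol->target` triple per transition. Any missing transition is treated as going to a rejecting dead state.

start=s0; accept=s4; s0-p->s1; s0-q->s2; s1-p->s3; s1-q->s4; s2-p->s4; s2-q->s2; s3-p->s0; s3-q->s5; s4-p->s5; s4-q->s4; s5-p->s2; s5-q->s5

Build one automaton per condition and run them in lockstep. The first has 3 states tracking the count of `q`s, saturating at 2; the second has 3 states tracking the count of `p`s modulo 3. A product state is a pair (one from each), accepting exactly when both do. Equivalent product states are then merged.
6 states suffice.
        p   q  
>  s0   s1  s2 
   s1   s3  s4 
   s2   s4  s2 
   s3   s0  s5 
 * s4   s5  s4 
   s5   s2  s5 
(> = start, * = accepting)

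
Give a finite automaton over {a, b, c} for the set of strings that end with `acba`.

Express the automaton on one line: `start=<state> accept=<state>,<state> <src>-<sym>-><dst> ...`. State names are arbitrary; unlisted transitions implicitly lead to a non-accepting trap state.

start=s0 accept=s4 s0-a->s1 s0-b->s0 s0-c->s0 s1-a->s1 s1-b->s0 s1-c->s2 s2-a->s1 s2-b->s3 s2-c->s0 s3-a->s4 s3-b->s0 s3-c->s0 s4-a->s1 s4-b->s0 s4-c->s2

Remember how much of `acba` the current input suffix matches. State s0 means no match yet; s1 means the last symbol is `a`; s2 means the last 2 symbols are `ac`; s3 means the last 3 symbols are `acb`; s4 means the last 4 symbols are `acba`. Only s4 accepts. On a mismatch, fall back to the longest proper suffix that is still a prefix of `acba`.
With 5 states:
        a   b   c  
>  s0   s1  s0  s0 
   s1   s1  s0  s2 
   s2   s1  s3  s0 
   s3   s4  s0  s0 
 * s4   s1  s0  s2 
(> = start, * = accepting)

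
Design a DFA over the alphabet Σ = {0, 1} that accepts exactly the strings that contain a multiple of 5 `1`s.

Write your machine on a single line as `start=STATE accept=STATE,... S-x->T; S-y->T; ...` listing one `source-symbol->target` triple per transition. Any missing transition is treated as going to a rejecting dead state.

start=s0; accept=s0; s0-0->s0; s0-1->s1; s1-0->s1; s1-1->s2; s2-0->s2; s2-1->s3; s3-0->s3; s3-1->s4; s4-0->s4; s4-1->s0

The only thing that matters is how many `1`s have appeared, reduced mod 5. Use one state per residue: s0 for 0, …, s4 for 4. Reading `1` moves to the next residue; anything else stays put. s0 is accepting.
        0   1  
>* s0   s0  s1 
   s1   s1  s2 
   s2   s2  s3 
   s3   s3  s4 
   s4   s4  s0 
(> = start, * = accepting)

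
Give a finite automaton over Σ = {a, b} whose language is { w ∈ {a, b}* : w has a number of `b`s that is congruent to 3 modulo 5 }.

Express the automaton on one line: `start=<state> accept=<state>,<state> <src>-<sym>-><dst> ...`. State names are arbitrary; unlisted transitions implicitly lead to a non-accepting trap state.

start=S0 accept=S3 S0-a->S0 S0-b->S1 S1-a->S1 S1-b->S2 S2-a->S2 S2-b->S3 S3-a->S3 S3-b->S4 S4-a->S4 S4-b->S0

The only thing that matters is how many `b`s have appeared, reduced mod 5. Use one state per residue: S0 for 0, …, S4 for 4. Reading `b` moves to the next residue; anything else stays put. S3 is accepting.
        a   b  
>  S0   S0  S1 
   S1   S1  S2 
   S2   S2  S3 
 * S3   S3  S4 
   S4   S4  S0 
(> = start, * = accepting)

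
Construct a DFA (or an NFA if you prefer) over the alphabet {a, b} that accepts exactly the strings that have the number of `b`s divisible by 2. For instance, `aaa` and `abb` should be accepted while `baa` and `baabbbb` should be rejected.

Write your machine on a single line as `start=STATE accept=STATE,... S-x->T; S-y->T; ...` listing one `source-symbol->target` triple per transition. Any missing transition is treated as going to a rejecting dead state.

The only thing that matters is how many `b`s have appeared, reduced mod 2. Use one state per residue: q0 for 0, …, q1 for 1. Reading `b` moves to the next residue; anything else stays put. q0 is accepting.
With 2 states:
        a   b  
>* q0   q0  q1 
   q1   q1  q0 
(> = start, * = accepting)

start=q0; accept=q0; q0-a->q0; q0-b->q1; q1-a->q1; q1-b->q0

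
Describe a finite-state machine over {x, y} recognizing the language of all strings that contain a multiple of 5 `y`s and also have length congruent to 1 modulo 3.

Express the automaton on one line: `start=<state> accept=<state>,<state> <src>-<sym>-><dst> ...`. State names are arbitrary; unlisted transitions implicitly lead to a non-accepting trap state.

Run two small machines in parallel and take their product. One (5 states) tracks the count of `y`s modulo 5; the other (3 states) tracks the input length modulo 3. Each combined state is a pair, one component from each; accept when both components accept.
          x    y  
>  q0     q1   q2 
 * q1     q3   q4 
   q2     q4   q5 
   q3     q0   q6 
   q4     q6   q7 
   q5     q7   q8 
   q6     q2   q9 
   q7     q9  q10 
   q8    q10  q11 
   q9     q5  q12 
   q10   q12  q13 
   q11   q13   q3 
   q12    q8  q14 
   q13   q14   q0 
   q14   q11   q1 
(> = start, * = accepting)

start=q0 accept=q1 q0-x->q1 q0-y->q2 q1-x->q3 q1-y->q4 q2-x->q4 q2-y->q5 q3-x->q0 q3-y->q6 q4-x->q6 q4-y->q7 q5-x->q7 q5-y->q8 q6-x->q2 q6-y->q9 q7-x->q9 q7-y->q10 q8-x->q10 q8-y->q11 q9-x->q5 q9-y->q12 q10-x->q12 q10-y->q13 q11-x->q13 q11-y->q3 q12-x->q8 q12-y->q14 q13-x->q14 q13-y->q0 q14-x->q11 q14-y->q1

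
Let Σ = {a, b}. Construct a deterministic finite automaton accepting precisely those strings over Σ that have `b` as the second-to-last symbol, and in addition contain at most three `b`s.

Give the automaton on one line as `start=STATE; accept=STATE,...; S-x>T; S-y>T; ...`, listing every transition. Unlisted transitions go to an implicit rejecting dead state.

start=q0; accept=q2,q3,q6,q7,q10; q0-a>q0; q0-b>q1; q1-a>q2; q1-b>q3; q2-a>q4; q2-b>q5; q3-a>q6; q3-b>q7; q4-a>q4; q4-b>q5; q5-a>q6; q5-b>q7; q6-a>q8; q6-b>q9; q7-a>q10; q7-b>q11; q8-a>q8; q8-b>q9; q9-a>q10; q9-b>q11; q10-a>q11; q10-b>q11; q11-a>q11; q11-b>q11

Run two small machines in parallel and take their product. The first has 7 states tracking the last 2 symbols read; the second has 5 states tracking the count of `b`s, saturating at 4. A product state is a pair (one from each), accepting exactly when both do. After merging equivalent states the machine shrinks.
          a    b  
>  q0     q0   q1 
   q1     q2   q3 
 * q2     q4   q5 
 * q3     q6   q7 
   q4     q4   q5 
   q5     q6   q7 
 * q6     q8   q9 
 * q7    q10  q11 
   q8     q8   q9 
   q9    q10  q11 
 * q10   q11  q11 
   q11   q11  q11 
(> = start, * = accepting)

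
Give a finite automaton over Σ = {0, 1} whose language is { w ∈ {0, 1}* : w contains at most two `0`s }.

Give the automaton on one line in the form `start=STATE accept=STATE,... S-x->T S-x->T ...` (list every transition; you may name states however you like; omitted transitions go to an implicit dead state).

Count `0`s, saturating at 3: states q0 through q2 mean 0 through 2 `0`s seen; q3 means more than 2. Each `0` increments (capped at q3); other symbols loop. Accept from {q0, q1, q2}.
4 states suffice.
        0   1  
>* q0   q1  q0 
 * q1   q2  q1 
 * q2   q3  q2 
   q3   q3  q3 
(> = start, * = accepting)

start=q0 accept=q0,q1,q2 q0-0->q1 q0-1->q0 q1-0->q2 q1-1->q1 q2-0->q3 q2-1->q2 q3-0->q3 q3-1->q3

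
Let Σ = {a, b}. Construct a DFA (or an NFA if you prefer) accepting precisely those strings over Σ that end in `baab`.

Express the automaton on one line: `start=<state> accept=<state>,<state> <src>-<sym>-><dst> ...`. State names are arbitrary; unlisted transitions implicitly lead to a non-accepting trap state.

start=s0 accept=s4 s0-a->s0 s0-b->s1 s1-a->s2 s1-b->s1 s2-a->s3 s2-b->s1 s3-a->s0 s3-b->s4 s4-a->s2 s4-b->s1

Remember how much of `baab` the current input suffix matches. State s0 means no match yet; s1 means the last symbol is `b`; s2 means the last 2 symbols are `ba`; s3 means the last 3 symbols are `baa`; s4 means the last 4 symbols are `baab`. Only s4 accepts. On a mismatch, fall back to the longest proper suffix that is still a prefix of `baab`.
        a   b  
>  s0   s0  s1 
   s1   s2  s1 
   s2   s3  s1 
   s3   s0  s4 
 * s4   s2  s1 
(> = start, * = accepting)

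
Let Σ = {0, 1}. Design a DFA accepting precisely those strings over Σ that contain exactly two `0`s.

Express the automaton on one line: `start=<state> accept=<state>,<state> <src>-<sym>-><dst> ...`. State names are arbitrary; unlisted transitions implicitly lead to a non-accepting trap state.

start=s0 accept=s2 s0-0->s1 s0-1->s0 s1-0->s2 s1-1->s1 s2-0->s3 s2-1->s2 s3-0->s3 s3-1->s3

Only the number of `0`s matters, and only up to 3. Make a chain s0 → s1 → s2 → s3 advanced by each `0` (with s3 absorbing); every other symbol self-loops. The accepting set is {s2}.
A 4-state machine:
        0   1  
>  s0   s1  s0 
   s1   s2  s1 
 * s2   s3  s2 
   s3   s3  s3 
(> = start, * = accepting)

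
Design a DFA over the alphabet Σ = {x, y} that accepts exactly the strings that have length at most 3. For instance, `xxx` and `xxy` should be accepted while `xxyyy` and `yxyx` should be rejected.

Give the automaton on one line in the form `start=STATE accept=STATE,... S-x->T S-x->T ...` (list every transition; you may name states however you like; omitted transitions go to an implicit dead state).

We only need to distinguish lengths 0, 1, …, 3, and '>3'. Chain q0 → q1 → q2 → q3 → q4 on every symbol, with q4 looping. Accepting states: {q0, q1, q2, q3}.
A 5-state machine:
        x   y  
>* q0   q1  q1 
 * q1   q2  q2 
 * q2   q3  q3 
 * q3   q4  q4 
   q4   q4  q4 
(> = start, * = accepting)

start=q0 accept=q0,q1,q2,q3 q0-x->q1 q0-y->q1 q1-x->q2 q1-y->q2 q2-x->q3 q2-y->q3 q3-x->q4 q3-y->q4 q4-x->q4 q4-y->q4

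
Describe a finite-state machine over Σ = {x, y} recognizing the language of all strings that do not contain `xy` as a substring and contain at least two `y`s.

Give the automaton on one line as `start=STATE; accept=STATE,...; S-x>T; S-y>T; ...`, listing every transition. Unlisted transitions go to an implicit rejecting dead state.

Run two small machines in parallel and take their product. The first has 3 states tracking partial matches of the forbidden pattern `xy`; the second has 4 states tracking the count of `y`s, saturating at 3. A product state is a pair (one from each), accepting exactly when both do. Equivalent product states are then merged.
5 states suffice.
       x  y 
>  A   B  C 
   B   B  B 
   C   B  D 
 * D   E  D 
 * E   E  B 
(> = start, * = accepting)

start=A; accept=D,E; A-x>B; A-y>C; B-x>B; B-y>B; C-x>B; C-y>D; D-x>E; D-y>D; E-x>E; E-y>B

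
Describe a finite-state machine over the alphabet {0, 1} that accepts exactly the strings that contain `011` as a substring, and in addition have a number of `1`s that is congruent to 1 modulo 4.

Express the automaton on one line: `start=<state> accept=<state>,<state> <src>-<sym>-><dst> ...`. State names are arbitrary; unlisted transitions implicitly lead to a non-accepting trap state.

Run two small machines in parallel and take their product. The first has 4 states tracking whether and how much of `011` has been seen; the second has 4 states tracking the count of `1`s modulo 4. A product state is a pair (one from each), accepting exactly when both do.
With 16 states:
          0    1  
>  q0     q1   q2 
   q1     q1   q3 
   q2     q4   q5 
   q3     q4   q6 
   q4     q4   q7 
   q5     q8   q9 
   q6     q6  q10 
   q7     q8  q10 
   q8     q8  q11 
   q9    q12   q0 
   q10   q10  q13 
   q11   q12  q13 
   q12   q12  q14 
   q13   q13  q15 
   q14    q1  q15 
 * q15   q15   q6 
(> = start, * = accepting)

start=q0 accept=q15 q0-0->q1 q0-1->q2 q1-0->q1 q1-1->q3 q2-0->q4 q2-1->q5 q3-0->q4 q3-1->q6 q4-0->q4 q4-1->q7 q5-0->q8 q5-1->q9 q6-0->q6 q6-1->q10 q7-0->q8 q7-1->q10 q8-0->q8 q8-1->q11 q9-0->q12 q9-1->q0 q10-0->q10 q10-1->q13 q11-0->q12 q11-1->q13 q12-0->q12 q12-1->q14 q13-0->q13 q13-1->q15 q14-0->q1 q14-1->q15 q15-0->q15 q15-1->q6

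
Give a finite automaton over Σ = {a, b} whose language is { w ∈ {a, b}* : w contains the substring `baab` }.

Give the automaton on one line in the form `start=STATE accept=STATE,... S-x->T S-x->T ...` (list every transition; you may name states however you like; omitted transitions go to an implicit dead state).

States q0..q3 record the length of the longest prefix of `baab` that matches the current input suffix. Reaching q4 means `baab` has been seen, and we stay there forever. Accept from q4.
With 5 states:
        a   b  
>  q0   q0  q1 
   q1   q2  q1 
   q2   q3  q1 
   q3   q0  q4 
 * q4   q4  q4 
(> = start, * = accepting)

start=q0 accept=q4 q0-a->q0 q0-b->q1 q1-a->q2 q1-b->q1 q2-a->q3 q2-b->q1 q3-a->q0 q3-b->q4 q4-a->q4 q4-b->q4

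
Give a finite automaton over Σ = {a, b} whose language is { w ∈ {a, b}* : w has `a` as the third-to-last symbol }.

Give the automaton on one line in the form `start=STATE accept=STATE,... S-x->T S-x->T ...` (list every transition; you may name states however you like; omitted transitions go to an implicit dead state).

start=S0 accept=S7,S8,S9,S10 S0-a->S1 S0-b->S2 S1-a->S3 S1-b->S4 S2-a->S5 S2-b->S6 S3-a->S7 S3-b->S8 S4-a->S9 S4-b->S10 S5-a->S11 S5-b->S12 S6-a->S13 S6-b->S14 S7-a->S7 S7-b->S8 S8-a->S9 S8-b->S10 S9-a->S11 S9-b->S12 S10-a->S13 S10-b->S14 S11-a->S7 S11-b->S8 S12-a->S9 S12-b->S10 S13-a->S11 S13-b->S12 S14-a->S13 S14-b->S14

A DFA must remember the last 3 symbols (since which symbol is third-to-last isn't known until the input ends). Use one state per possible window of the last ≤3 symbols; accept from those whose window starts with `a`.
A 15-state machine:
          a    b  
>  S0     S1   S2 
   S1     S3   S4 
   S2     S5   S6 
   S3     S7   S8 
   S4     S9  S10 
   S5    S11  S12 
   S6    S13  S14 
 * S7     S7   S8 
 * S8     S9  S10 
 * S9    S11  S12 
 * S10   S13  S14 
   S11    S7   S8 
   S12    S9  S10 
   S13   S11  S12 
   S14   S13  S14 
(> = start, * = accepting)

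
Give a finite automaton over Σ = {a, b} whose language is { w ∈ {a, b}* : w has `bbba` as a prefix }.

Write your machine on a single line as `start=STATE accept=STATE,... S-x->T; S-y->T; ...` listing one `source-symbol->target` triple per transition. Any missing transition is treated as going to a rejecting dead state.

start=q0; accept=q4; q0-a->q5; q0-b->q1; q1-a->q5; q1-b->q2; q2-a->q5; q2-b->q3; q3-a->q4; q3-b->q5; q4-a->q4; q4-b->q4; q5-a->q5; q5-b->q5

Walk along `bbba` while the input agrees: from q0 take `b` to q1, and so on. Any deviation drops to the rejecting sink q5. Once q4 is reached the prefix is confirmed and every continuation is accepted.
A 6-state machine:
        a   b  
>  q0   q5  q1 
   q1   q5  q2 
   q2   q5  q3 
   q3   q4  q5 
 * q4   q4  q4 
   q5   q5  q5 
(> = start, * = accepting)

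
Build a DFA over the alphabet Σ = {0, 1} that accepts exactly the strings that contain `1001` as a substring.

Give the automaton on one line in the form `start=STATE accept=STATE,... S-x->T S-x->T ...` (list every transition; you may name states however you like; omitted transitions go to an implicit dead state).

start=S0 accept=S4 S0-0->S0 S0-1->S1 S1-0->S2 S1-1->S1 S2-0->S3 S2-1->S1 S3-0->S0 S3-1->S4 S4-0->S4 S4-1->S4

Track how much of `1001` has been matched so far: state S0 is no progress, S4 is the absorbing accept state reached once `1001` has occurred. Intermediate states record partial matches; on a mismatch, fall back to the longest reusable overlap.
        0   1  
>  S0   S0  S1 
   S1   S2  S1 
   S2   S3  S1 
   S3   S0  S4 
 * S4   S4  S4 
(> = start, * = accepting)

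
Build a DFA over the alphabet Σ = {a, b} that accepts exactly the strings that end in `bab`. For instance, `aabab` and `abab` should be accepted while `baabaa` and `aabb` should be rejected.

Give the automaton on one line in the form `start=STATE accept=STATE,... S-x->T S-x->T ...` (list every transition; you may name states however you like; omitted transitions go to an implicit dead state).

Let each state record the length of the longest suffix of the input read so far that is also a prefix of `bab`. q1 means the last symbol is `b`; q2 means the last 2 symbols are `ba`; q3 means the last 3 symbols are `bab`. Accept only at q3, where the string currently ends in `bab`.
4 states suffice.
        a   b  
>  q0   q0  q1 
   q1   q2  q1 
   q2   q0  q3 
 * q3   q2  q1 
(> = start, * = accepting)

start=q0 accept=q3 q0-a->q0 q0-b->q1 q1-a->q2 q1-b->q1 q2-a->q0 q2-b->q3 q3-a->q2 q3-b->q1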